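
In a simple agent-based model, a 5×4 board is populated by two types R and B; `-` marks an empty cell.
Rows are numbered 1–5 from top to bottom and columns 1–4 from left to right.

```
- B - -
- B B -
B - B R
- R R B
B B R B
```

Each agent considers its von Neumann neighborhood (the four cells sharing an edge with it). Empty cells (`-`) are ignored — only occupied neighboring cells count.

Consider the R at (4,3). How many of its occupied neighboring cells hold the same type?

2

Occupied neighbors of (4,3): (3,3)=B, (5,3)=R, (4,2)=R, (4,4)=B.
Same type (R): 2 of 4.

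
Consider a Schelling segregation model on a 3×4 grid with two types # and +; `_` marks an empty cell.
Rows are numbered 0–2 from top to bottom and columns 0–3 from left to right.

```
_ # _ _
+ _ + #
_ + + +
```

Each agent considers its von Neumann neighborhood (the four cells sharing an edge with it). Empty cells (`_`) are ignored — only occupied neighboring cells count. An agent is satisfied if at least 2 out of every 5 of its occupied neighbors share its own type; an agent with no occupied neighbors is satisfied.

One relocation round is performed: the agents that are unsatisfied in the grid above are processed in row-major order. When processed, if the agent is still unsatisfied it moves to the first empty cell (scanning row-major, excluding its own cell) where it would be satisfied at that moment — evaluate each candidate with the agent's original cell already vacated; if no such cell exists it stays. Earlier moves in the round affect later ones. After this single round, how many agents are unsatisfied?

1

Initially unsatisfied (in order): (1,3).
  (1,3) → (0,0).
Resulting grid:
# # _ _
+ _ + _
_ + + +
Unsatisfied now: (1,0).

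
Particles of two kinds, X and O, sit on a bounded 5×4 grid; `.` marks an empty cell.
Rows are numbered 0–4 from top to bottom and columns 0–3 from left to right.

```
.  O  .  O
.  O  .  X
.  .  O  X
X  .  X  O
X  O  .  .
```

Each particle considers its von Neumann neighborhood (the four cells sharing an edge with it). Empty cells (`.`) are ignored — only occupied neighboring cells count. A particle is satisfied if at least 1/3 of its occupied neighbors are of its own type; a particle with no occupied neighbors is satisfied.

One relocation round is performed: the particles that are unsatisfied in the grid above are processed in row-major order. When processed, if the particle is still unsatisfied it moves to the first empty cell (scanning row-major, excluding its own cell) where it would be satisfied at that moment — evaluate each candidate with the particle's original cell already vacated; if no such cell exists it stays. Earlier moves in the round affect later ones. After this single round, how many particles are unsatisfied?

0

Initially unsatisfied (in order): (0,3), (2,2), (3,2), (3,3), (4,1).
  (0,3) → (0,0).
  (2,2) → (0,2).
  (3,2) → (0,3).
  (3,3) → (1,0).
  (4,1) → (1,2).
Resulting grid:
O O O X
O O O X
. . . X
X . . .
X . . .
All satisfied now.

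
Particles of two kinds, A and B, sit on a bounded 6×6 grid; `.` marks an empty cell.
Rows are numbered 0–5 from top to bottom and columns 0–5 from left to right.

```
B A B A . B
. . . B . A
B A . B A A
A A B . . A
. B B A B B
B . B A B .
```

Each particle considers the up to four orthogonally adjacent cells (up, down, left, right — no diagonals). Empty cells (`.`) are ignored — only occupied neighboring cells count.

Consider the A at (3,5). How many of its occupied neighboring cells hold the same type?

1

Occupied neighbors of (3,5): (2,5)=A, (4,5)=B.
Same type (A): 1 of 2.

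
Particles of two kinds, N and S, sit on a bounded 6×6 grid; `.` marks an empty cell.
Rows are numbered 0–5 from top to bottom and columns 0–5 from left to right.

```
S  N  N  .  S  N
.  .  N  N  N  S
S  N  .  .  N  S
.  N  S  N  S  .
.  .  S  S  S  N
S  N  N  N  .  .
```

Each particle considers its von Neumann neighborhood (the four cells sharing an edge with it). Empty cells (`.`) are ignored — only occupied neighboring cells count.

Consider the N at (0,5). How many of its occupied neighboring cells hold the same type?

Occupied neighbors of (0,5): (1,5)=S, (0,4)=S.
Same type (N): 0 of 2.

0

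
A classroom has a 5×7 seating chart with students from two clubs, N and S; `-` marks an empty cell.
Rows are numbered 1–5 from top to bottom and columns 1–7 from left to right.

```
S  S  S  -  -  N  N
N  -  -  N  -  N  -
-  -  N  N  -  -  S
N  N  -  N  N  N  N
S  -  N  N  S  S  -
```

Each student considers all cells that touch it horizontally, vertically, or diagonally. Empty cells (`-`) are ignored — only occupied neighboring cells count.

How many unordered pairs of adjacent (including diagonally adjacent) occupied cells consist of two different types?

Scan each occupied cell's neighbors to the right and below (and the two forward diagonals) so each pair is counted once.
From row 1: 3 unlike of 8 pairs (running 3/8).
From row 2: 1 unlike of 3 pairs (running 4/11).
From row 3: 2 unlike of 7 pairs (running 6/18).
From row 4: 8 unlike of 16 pairs (running 14/34).
From row 5: 1 unlike of 3 pairs (running 15/37).
Total adjacent occupied pairs: 37; unlike-type pairs: 15.

15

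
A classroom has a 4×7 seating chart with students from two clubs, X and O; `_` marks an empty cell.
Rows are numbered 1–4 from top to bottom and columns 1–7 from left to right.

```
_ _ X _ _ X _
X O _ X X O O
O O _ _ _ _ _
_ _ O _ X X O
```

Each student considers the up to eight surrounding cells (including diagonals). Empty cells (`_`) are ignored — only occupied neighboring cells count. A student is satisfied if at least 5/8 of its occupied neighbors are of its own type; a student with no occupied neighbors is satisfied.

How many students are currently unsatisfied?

(1,3)X 1/2 unhappy
(1,6)X 1/3 unhappy
(2,1)X 0/3 unhappy
(2,2)O 2/4 unhappy
(2,4)X 2/2 ok
(2,5)X 2/3 ok
(2,6)O 1/3 unhappy
(2,7)O 1/2 unhappy
(3,1)O 2/3 ok
(3,2)O 3/4 ok
(4,3)O 1/1 ok
(4,5)X 1/1 ok
(4,6)X 1/2 unhappy
(4,7)O 0/1 unhappy
Unsatisfied: (1,3), (1,6), (2,1), (2,2), (2,6), (2,7), (4,6), (4,7) — 8 in total.

8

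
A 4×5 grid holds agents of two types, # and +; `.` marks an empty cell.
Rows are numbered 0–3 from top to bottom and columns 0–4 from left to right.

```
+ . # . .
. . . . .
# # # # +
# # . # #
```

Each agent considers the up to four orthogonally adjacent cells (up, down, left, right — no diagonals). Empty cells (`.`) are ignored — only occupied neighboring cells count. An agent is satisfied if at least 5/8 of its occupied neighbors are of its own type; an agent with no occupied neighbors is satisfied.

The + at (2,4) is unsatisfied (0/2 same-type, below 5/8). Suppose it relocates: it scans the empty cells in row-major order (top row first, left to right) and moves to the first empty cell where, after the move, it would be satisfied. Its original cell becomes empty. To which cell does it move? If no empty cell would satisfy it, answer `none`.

(0,4)

Vacating (2,4). Empty cells in order:
  (0,1): 1/2 same-type → still unsatisfied.
  (0,3): 0/1 same-type → still unsatisfied.
  (0,4): 0/0 same-type → satisfied — stop here.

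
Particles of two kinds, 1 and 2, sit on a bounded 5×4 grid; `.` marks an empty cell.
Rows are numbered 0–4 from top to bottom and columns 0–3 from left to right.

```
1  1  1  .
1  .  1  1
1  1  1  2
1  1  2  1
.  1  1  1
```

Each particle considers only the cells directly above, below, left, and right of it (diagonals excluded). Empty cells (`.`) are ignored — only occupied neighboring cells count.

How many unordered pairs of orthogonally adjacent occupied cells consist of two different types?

Scan each occupied cell's neighbors to the right and below so each pair is counted once.
From row 0: 0 unlike of 4 pairs (running 0/4).
From row 1: 1 unlike of 4 pairs (running 1/8).
From row 2: 3 unlike of 7 pairs (running 4/15).
From row 3: 3 unlike of 6 pairs (running 7/21).
From row 4: 0 unlike of 2 pairs (running 7/23).
Total adjacent occupied pairs: 23; unlike-type pairs: 7.

7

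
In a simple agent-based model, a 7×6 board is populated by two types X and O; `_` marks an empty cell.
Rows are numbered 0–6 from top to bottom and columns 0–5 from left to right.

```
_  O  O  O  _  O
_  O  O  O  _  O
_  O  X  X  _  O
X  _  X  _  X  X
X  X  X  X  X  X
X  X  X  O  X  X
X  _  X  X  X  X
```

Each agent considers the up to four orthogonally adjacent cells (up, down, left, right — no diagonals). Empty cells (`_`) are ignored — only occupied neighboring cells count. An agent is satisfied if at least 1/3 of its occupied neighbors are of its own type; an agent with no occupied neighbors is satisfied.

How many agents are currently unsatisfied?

Row 0: (0,1)O 2/2 satisfied · (0,2)O 3/3 satisfied · (0,3)O 2/2 satisfied · (0,5)O 1/1 satisfied
Row 1: (1,1)O 3/3 satisfied · (1,2)O 3/4 satisfied · (1,3)O 2/3 satisfied · (1,5)O 2/2 satisfied
Row 2: (2,1)O 1/2 satisfied · (2,2)X 2/4 satisfied · (2,3)X 1/2 satisfied · (2,5)O 1/2 satisfied
Row 3: (3,0)X 1/1 satisfied · (3,2)X 2/2 satisfied · (3,4)X 2/2 satisfied · (3,5)X 2/3 satisfied
Row 4: (4,0)X 3/3 satisfied · (4,1)X 3/3 satisfied · (4,2)X 4/4 satisfied · (4,3)X 2/3 satisfied · (4,4)X 4/4 satisfied · (4,5)X 3/3 satisfied
Row 5: (5,0)X 3/3 satisfied · (5,1)X 3/3 satisfied · (5,2)X 3/4 satisfied · (5,3)O 0/4 not · (5,4)X 3/4 satisfied · (5,5)X 3/3 satisfied
Row 6: (6,0)X 1/1 satisfied · (6,2)X 2/2 satisfied · (6,3)X 2/3 satisfied · (6,4)X 3/3 satisfied · (6,5)X 2/2 satisfied
Unsatisfied: (5,3) — 1 in total.

1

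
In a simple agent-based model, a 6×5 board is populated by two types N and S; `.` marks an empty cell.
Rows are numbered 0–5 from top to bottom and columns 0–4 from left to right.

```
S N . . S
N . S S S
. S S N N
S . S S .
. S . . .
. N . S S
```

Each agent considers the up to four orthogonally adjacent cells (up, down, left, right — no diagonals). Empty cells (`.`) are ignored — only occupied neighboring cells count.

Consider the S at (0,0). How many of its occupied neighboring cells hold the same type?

Occupied neighbors of (0,0): (1,0)=N, (0,1)=N.
Same type (S): 0 of 2.

0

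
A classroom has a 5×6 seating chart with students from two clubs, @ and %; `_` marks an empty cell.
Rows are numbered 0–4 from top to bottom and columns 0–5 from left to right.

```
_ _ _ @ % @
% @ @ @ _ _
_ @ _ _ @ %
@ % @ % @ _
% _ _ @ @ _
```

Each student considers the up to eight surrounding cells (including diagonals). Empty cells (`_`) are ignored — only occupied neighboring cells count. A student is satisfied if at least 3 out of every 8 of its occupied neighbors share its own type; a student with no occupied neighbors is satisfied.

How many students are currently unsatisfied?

7

(0,3)@ 2/3 ok
(0,4)% 0/3 unhappy
(0,5)@ 0/1 unhappy
(1,0)% 0/2 unhappy
(1,1)@ 2/3 ok
(1,2)@ 4/4 ok
(1,3)@ 3/4 ok
(2,1)@ 4/6 ok
(2,4)@ 2/4 ok
(2,5)% 0/2 unhappy
(3,0)@ 1/3 unhappy
(3,1)% 1/4 unhappy
(3,2)@ 2/4 ok
(3,3)% 0/5 unhappy
(3,4)@ 3/5 ok
(4,0)% 1/2 ok
(4,3)@ 3/4 ok
(4,4)@ 2/3 ok
Unsatisfied: (0,4), (0,5), (1,0), (2,5), (3,0), (3,1), (3,3) — 7 in total.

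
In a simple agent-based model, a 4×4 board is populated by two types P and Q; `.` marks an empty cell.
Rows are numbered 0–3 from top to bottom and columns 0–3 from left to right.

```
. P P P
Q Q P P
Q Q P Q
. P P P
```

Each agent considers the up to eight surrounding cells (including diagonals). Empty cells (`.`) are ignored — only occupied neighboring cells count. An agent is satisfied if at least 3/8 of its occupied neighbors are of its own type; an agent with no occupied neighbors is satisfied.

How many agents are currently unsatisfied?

1

Row 0: (0,1)P 2/4 ok · (0,2)P 4/5 ok · (0,3)P 3/3 ok
Row 1: (1,0)Q 3/4 ok · (1,1)Q 3/7 ok · (1,2)P 5/8 ok · (1,3)P 4/5 ok
Row 2: (2,0)Q 3/4 ok · (2,1)Q 3/7 ok · (2,2)P 5/8 ok · (2,3)Q 0/5 unhappy
Row 3: (3,1)P 2/4 ok · (3,2)P 3/5 ok · (3,3)P 2/3 ok
Unsatisfied: (2,3) — 1 in total.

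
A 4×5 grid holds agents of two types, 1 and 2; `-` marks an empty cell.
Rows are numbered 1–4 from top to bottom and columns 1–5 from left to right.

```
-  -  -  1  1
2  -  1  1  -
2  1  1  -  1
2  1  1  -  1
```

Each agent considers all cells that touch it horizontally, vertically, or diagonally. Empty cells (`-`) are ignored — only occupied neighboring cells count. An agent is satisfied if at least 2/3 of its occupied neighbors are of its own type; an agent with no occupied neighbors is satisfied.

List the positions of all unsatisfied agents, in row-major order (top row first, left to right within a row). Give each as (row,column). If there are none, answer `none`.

(2,1), (3,1), (3,2), (4,1), (4,2)

Row 1: (1,4)1 3/3 ok · (1,5)1 2/2 ok
Row 2: (2,1)2 1/2 unhappy · (2,3)1 4/4 ok · (2,4)1 5/5 ok
Row 3: (3,1)2 2/4 unhappy · (3,2)1 4/7 unhappy · (3,3)1 5/5 ok · (3,5)1 2/2 ok
Row 4: (4,1)2 1/3 unhappy · (4,2)1 3/5 unhappy · (4,3)1 3/3 ok · (4,5)1 1/1 ok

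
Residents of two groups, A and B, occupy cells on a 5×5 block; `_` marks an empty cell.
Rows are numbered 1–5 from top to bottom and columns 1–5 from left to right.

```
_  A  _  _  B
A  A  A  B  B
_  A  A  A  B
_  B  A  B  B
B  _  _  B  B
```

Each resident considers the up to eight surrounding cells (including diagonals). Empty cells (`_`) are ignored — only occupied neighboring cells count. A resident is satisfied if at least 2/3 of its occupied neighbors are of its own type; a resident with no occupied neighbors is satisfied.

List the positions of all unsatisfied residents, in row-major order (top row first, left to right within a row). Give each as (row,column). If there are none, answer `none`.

(2,4), (3,3), (3,4), (4,2), (4,3), (4,4)

(1,2)A 3/3 ✓
(1,5)B 2/2 ✓
(2,1)A 3/3 ✓
(2,2)A 5/5 ✓
(2,3)A 5/6 ✓
(2,4)B 3/6 ✗
(2,5)B 3/4 ✓
(3,2)A 5/6 ✓
(3,3)A 5/8 ✗
(3,4)A 3/8 ✗
(3,5)B 4/5 ✓
(4,2)B 1/4 ✗
(4,3)A 3/6 ✗
(4,4)B 4/7 ✗
(4,5)B 4/5 ✓
(5,1)B 1/1 ✓
(5,4)B 3/4 ✓
(5,5)B 3/3 ✓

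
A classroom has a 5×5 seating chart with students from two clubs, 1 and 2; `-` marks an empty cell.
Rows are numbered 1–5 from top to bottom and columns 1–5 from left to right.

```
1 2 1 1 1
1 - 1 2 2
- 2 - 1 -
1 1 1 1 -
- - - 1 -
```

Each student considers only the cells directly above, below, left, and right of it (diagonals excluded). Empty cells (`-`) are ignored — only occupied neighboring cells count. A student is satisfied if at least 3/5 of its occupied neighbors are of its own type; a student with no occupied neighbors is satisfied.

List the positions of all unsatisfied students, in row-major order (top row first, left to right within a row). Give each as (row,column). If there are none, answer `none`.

(1,1), (1,2), (1,5), (2,3), (2,4), (2,5), (3,2), (3,4)

(1,1)1 1/2 unhappy
(1,2)2 0/2 unhappy
(1,3)1 2/3 ok
(1,4)1 2/3 ok
(1,5)1 1/2 unhappy
(2,1)1 1/1 ok
(2,3)1 1/2 unhappy
(2,4)2 1/4 unhappy
(2,5)2 1/2 unhappy
(3,2)2 0/1 unhappy
(3,4)1 1/2 unhappy
(4,1)1 1/1 ok
(4,2)1 2/3 ok
(4,3)1 2/2 ok
(4,4)1 3/3 ok
(5,4)1 1/1 ok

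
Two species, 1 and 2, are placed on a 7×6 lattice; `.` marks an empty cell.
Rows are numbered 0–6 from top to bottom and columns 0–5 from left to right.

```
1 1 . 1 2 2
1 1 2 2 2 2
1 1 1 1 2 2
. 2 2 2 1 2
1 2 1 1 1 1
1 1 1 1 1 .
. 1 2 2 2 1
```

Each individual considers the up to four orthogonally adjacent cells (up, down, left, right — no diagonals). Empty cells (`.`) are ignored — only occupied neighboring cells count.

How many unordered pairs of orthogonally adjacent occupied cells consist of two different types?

23

Scan each occupied cell's neighbors to the right and below so each pair is counted once.
Row 0: 1(0,0)–1(0,1)= 1(0,0)–1(1,0)= 1(0,1)–1(1,1)= 1(0,3)–2(0,4)≠ 1(0,3)–2(1,3)≠ 2(0,4)–2(0,5)= 2(0,4)–2(1,4)= 2(0,5)–2(1,5)=  → 2/8 unlike.
Row 1: 1(1,0)–1(1,1)= 1(1,0)–1(2,0)= 1(1,1)–2(1,2)≠ 1(1,1)–1(2,1)= 2(1,2)–2(1,3)= 2(1,2)–1(2,2)≠ 2(1,3)–2(1,4)= 2(1,3)–1(2,3)≠ 2(1,4)–2(1,5)= 2(1,4)–2(2,4)= 2(1,5)–2(2,5)=  → 3/11 unlike.
Row 2: 1(2,0)–1(2,1)= 1(2,1)–1(2,2)= 1(2,1)–2(3,1)≠ 1(2,2)–1(2,3)= 1(2,2)–2(3,2)≠ 1(2,3)–2(2,4)≠ 1(2,3)–2(3,3)≠ 2(2,4)–2(2,5)= 2(2,4)–1(3,4)≠ 2(2,5)–2(3,5)=  → 5/10 unlike.
Row 3: 2(3,1)–2(3,2)= 2(3,1)–2(4,1)= 2(3,2)–2(3,3)= 2(3,2)–1(4,2)≠ 2(3,3)–1(3,4)≠ 2(3,3)–1(4,3)≠ 1(3,4)–2(3,5)≠ 1(3,4)–1(4,4)= 2(3,5)–1(4,5)≠  → 5/9 unlike.
Row 4: 1(4,0)–2(4,1)≠ 1(4,0)–1(5,0)= 2(4,1)–1(4,2)≠ 2(4,1)–1(5,1)≠ 1(4,2)–1(4,3)= 1(4,2)–1(5,2)= 1(4,3)–1(4,4)= 1(4,3)–1(5,3)= 1(4,4)–1(4,5)= 1(4,4)–1(5,4)=  → 3/10 unlike.
Row 5: 1(5,0)–1(5,1)= 1(5,1)–1(5,2)= 1(5,1)–1(6,1)= 1(5,2)–1(5,3)= 1(5,2)–2(6,2)≠ 1(5,3)–1(5,4)= 1(5,3)–2(6,3)≠ 1(5,4)–2(6,4)≠  → 3/8 unlike.
Row 6: 1(6,1)–2(6,2)≠ 2(6,2)–2(6,3)= 2(6,3)–2(6,4)= 2(6,4)–1(6,5)≠  → 2/4 unlike.
Total adjacent occupied pairs: 60; unlike-type pairs: 23.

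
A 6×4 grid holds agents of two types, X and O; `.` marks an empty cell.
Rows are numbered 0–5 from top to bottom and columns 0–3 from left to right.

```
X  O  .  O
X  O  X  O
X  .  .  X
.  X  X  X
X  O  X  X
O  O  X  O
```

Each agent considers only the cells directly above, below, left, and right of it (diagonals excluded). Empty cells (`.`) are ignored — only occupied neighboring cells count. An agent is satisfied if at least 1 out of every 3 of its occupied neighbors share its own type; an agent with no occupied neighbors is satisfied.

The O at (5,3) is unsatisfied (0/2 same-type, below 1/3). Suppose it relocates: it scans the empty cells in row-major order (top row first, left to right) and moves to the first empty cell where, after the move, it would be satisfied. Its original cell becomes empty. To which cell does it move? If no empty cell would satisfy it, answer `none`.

Vacating (5,3). Empty cells in order:
  (0,2): 2/3 same-type → satisfied — stop here.

(0,2)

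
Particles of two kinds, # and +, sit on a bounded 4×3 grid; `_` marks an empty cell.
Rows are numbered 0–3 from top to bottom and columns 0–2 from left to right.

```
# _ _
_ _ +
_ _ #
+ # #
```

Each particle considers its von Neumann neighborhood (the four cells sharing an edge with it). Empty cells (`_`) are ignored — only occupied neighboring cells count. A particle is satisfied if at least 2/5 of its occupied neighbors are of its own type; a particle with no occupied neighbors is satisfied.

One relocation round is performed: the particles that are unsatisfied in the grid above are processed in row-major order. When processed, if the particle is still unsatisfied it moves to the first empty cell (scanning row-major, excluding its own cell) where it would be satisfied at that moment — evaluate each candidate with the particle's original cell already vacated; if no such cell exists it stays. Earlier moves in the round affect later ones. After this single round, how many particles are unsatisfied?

Initially unsatisfied (in order): (1,2), (3,0).
  (1,2) → (0,2).
  (3,0) → (0,1).
Resulting grid:
# + +
_ _ _
_ _ #
_ # #
Unsatisfied now: (0,0).

1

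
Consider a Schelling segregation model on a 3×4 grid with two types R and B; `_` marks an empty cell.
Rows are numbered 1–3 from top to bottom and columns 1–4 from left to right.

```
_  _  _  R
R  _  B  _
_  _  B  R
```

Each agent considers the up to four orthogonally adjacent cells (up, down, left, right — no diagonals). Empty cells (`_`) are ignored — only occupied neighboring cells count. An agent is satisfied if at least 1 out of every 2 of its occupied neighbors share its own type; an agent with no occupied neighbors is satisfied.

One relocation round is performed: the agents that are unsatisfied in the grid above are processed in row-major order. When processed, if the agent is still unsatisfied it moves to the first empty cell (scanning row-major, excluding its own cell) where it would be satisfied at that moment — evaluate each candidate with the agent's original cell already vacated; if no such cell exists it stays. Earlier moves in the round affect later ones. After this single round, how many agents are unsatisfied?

0

Initially unsatisfied (in order): (3,4).
  (3,4) → (1,1).
Resulting grid:
R _ _ R
R _ B _
_ _ B _
All satisfied now.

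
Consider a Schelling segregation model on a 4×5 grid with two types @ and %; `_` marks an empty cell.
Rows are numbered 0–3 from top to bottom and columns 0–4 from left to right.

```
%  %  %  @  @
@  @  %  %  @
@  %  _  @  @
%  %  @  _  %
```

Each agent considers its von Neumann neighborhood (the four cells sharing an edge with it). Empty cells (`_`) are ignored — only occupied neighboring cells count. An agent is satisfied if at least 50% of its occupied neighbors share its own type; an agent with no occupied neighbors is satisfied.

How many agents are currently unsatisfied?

7

Row 0: (0,0)% 1/2 ✓ · (0,1)% 2/3 ✓ · (0,2)% 2/3 ✓ · (0,3)@ 1/3 ✗ · (0,4)@ 2/2 ✓
Row 1: (1,0)@ 2/3 ✓ · (1,1)@ 1/4 ✗ · (1,2)% 2/3 ✓ · (1,3)% 1/4 ✗ · (1,4)@ 2/3 ✓
Row 2: (2,0)@ 1/3 ✗ · (2,1)% 1/3 ✗ · (2,3)@ 1/2 ✓ · (2,4)@ 2/3 ✓
Row 3: (3,0)% 1/2 ✓ · (3,1)% 2/3 ✓ · (3,2)@ 0/1 ✗ · (3,4)% 0/1 ✗
Unsatisfied: (0,3), (1,1), (1,3), (2,0), (2,1), (3,2), (3,4) — 7 in total.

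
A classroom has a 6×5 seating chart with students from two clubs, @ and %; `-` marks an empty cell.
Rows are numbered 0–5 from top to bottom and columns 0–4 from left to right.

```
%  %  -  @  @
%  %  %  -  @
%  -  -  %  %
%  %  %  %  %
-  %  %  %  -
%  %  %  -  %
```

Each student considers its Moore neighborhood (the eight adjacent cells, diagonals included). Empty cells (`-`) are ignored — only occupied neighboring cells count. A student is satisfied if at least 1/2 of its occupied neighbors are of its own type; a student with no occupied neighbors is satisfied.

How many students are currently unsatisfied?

0

(0,0)% 3/3 ✓
(0,1)% 4/4 ✓
(0,3)@ 2/3 ✓
(0,4)@ 2/2 ✓
(1,0)% 4/4 ✓
(1,1)% 5/5 ✓
(1,2)% 3/4 ✓
(1,4)@ 2/4 ✓
(2,0)% 4/4 ✓
(2,3)% 5/6 ✓
(2,4)% 3/4 ✓
(3,0)% 3/3 ✓
(3,1)% 5/5 ✓
(3,2)% 6/6 ✓
(3,3)% 6/6 ✓
(3,4)% 4/4 ✓
(4,1)% 7/7 ✓
(4,2)% 7/7 ✓
(4,3)% 6/6 ✓
(5,0)% 2/2 ✓
(5,1)% 4/4 ✓
(5,2)% 4/4 ✓
(5,4)% 1/1 ✓
Every one meets the threshold.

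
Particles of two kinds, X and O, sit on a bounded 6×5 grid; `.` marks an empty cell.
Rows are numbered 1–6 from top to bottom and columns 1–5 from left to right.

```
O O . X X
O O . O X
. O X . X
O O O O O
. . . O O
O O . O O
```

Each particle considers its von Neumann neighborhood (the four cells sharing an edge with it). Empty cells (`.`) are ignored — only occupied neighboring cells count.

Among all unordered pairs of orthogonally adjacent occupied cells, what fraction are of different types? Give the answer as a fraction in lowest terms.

Scan each occupied cell's neighbors to the right and below so each pair is counted once.
From row 1: 1 unlike of 6 pairs (running 1/6).
From row 2: 1 unlike of 4 pairs (running 2/10).
From row 3: 3 unlike of 4 pairs (running 5/14).
From row 4: 0 unlike of 6 pairs (running 5/20).
From row 5: 0 unlike of 3 pairs (running 5/23).
From row 6: 0 unlike of 2 pairs (running 5/25).
Total adjacent occupied pairs: 25; unlike-type pairs: 5.
5/25 reduces to 1/5.

1/5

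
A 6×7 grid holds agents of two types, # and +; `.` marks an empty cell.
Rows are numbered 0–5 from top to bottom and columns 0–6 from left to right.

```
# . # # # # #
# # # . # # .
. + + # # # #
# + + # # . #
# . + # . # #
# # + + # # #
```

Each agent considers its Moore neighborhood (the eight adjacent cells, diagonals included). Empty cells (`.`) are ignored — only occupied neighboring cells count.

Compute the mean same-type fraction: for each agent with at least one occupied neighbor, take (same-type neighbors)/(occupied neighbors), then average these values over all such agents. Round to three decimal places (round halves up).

Row 0: (0,0)# 2/2 · (0,2)# 3/3 · (0,3)# 4/4 · (0,4)# 4/4 · (0,5)# 4/4 · (0,6)# 2/2
Row 1: (1,0)# 2/3 · (1,1)# 4/6 · (1,2)# 4/6 · (1,4)# 7/7 · (1,5)# 7/7
Row 2: (2,1)+ 3/7 · (2,2)+ 3/7 · (2,3)# 5/7 · (2,4)# 6/6 · (2,5)# 6/6 · (2,6)# 3/3
Row 3: (3,0)# 1/3 · (3,1)+ 4/6 · (3,2)+ 4/7 · (3,3)# 4/7 · (3,4)# 6/6 · (3,6)# 4/4
Row 4: (4,0)# 3/4 · (4,2)+ 4/7 · (4,3)# 3/7 · (4,5)# 6/6 · (4,6)# 4/4
Row 5: (5,0)# 2/2 · (5,1)# 2/4 · (5,2)+ 2/4 · (5,3)+ 2/4 · (5,4)# 3/4 · (5,5)# 4/4 · (5,6)# 3/3
Sum over 35 agents: 2/2 + 3/3 + 4/4 + 4/4 + 4/4 + 2/2 + 2/3 + 4/6 + 4/6 + 7/7 + 7/7 + 3/7 + 3/7 + 5/7 + 6/6 + 6/6 + 3/3 + 1/3 + 4/6 + 4/7 + 4/7 + 6/6 + 4/4 + 3/4 + 4/7 + 3/7 + 6/6 + 4/4 + 2/2 + 2/4 + 2/4 + 2/4 + 3/4 + 4/4 + 3/3 = 194/7; mean = 194/7 ÷ 35 = 194/245 = 0.791836… → 0.792.

0.792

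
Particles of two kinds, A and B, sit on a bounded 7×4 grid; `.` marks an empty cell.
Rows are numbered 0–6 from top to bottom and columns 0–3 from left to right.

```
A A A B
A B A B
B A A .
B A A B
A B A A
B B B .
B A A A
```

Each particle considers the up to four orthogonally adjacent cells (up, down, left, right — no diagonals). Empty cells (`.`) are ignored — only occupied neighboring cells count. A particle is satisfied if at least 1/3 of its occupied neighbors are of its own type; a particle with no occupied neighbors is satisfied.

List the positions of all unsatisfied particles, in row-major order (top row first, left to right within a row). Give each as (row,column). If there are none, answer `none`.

Row 0: (0,0)A 2/2 ok · (0,1)A 2/3 ok · (0,2)A 2/3 ok · (0,3)B 1/2 ok
Row 1: (1,0)A 1/3 ok · (1,1)B 0/4 unhappy · (1,2)A 2/4 ok · (1,3)B 1/2 ok
Row 2: (2,0)B 1/3 ok · (2,1)A 2/4 ok · (2,2)A 3/3 ok
Row 3: (3,0)B 1/3 ok · (3,1)A 2/4 ok · (3,2)A 3/4 ok · (3,3)B 0/2 unhappy
Row 4: (4,0)A 0/3 unhappy · (4,1)B 1/4 unhappy · (4,2)A 2/4 ok · (4,3)A 1/2 ok
Row 5: (5,0)B 2/3 ok · (5,1)B 3/4 ok · (5,2)B 1/3 ok
Row 6: (6,0)B 1/2 ok · (6,1)A 1/3 ok · (6,2)A 2/3 ok · (6,3)A 1/1 ok

(1,1), (3,3), (4,0), (4,1)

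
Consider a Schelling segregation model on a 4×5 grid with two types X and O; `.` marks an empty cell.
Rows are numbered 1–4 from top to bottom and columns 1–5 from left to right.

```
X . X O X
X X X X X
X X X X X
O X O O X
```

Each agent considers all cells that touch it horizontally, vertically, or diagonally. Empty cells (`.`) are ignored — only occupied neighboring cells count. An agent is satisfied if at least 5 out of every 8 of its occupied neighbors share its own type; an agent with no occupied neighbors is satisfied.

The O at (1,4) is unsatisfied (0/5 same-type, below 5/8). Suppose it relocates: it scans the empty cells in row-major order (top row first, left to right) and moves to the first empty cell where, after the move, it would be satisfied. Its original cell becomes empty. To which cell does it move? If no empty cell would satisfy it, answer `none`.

none

Vacating (1,4). Empty cells in order:
  (1,2): 0/5 same-type → still unsatisfied.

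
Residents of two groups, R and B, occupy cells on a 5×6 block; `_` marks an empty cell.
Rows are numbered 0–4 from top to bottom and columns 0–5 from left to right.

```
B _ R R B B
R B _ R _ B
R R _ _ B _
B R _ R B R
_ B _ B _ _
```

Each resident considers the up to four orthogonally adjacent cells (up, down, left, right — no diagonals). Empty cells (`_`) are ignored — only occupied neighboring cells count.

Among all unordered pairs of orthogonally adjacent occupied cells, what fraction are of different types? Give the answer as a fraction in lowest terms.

5/9

Scan each occupied cell's neighbors to the right and below so each pair is counted once.
From row 0: 2 unlike of 6 pairs (running 2/6).
From row 1: 2 unlike of 3 pairs (running 4/9).
From row 2: 1 unlike of 4 pairs (running 5/13).
From row 3: 5 unlike of 5 pairs (running 10/18).
Total adjacent occupied pairs: 18; unlike-type pairs: 10.
10/18 reduces to 5/9.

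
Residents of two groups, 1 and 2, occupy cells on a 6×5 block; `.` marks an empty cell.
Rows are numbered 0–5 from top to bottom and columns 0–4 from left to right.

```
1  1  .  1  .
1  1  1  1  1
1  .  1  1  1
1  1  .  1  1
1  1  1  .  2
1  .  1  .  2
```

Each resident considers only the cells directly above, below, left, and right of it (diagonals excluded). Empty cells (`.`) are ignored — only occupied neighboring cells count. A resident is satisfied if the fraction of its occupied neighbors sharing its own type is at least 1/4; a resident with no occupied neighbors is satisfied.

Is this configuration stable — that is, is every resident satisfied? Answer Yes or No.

Row 0: (0,0)1 2/2 ✓ · (0,1)1 2/2 ✓ · (0,3)1 1/1 ✓
Row 1: (1,0)1 3/3 ✓ · (1,1)1 3/3 ✓ · (1,2)1 3/3 ✓ · (1,3)1 4/4 ✓ · (1,4)1 2/2 ✓
Row 2: (2,0)1 2/2 ✓ · (2,2)1 2/2 ✓ · (2,3)1 4/4 ✓ · (2,4)1 3/3 ✓
Row 3: (3,0)1 3/3 ✓ · (3,1)1 2/2 ✓ · (3,3)1 2/2 ✓ · (3,4)1 2/3 ✓
Row 4: (4,0)1 3/3 ✓ · (4,1)1 3/3 ✓ · (4,2)1 2/2 ✓ · (4,4)2 1/2 ✓
Row 5: (5,0)1 1/1 ✓ · (5,2)1 1/1 ✓ · (5,4)2 1/1 ✓
All meet the threshold, so the configuration is stable.

Yes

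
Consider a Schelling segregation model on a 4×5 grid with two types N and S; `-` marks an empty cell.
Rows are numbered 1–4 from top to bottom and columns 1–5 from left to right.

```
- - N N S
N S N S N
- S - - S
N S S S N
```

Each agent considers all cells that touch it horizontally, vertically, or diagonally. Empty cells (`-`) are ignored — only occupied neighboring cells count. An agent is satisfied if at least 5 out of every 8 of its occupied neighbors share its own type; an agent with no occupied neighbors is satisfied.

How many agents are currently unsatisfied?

(1,3)N 2/4 ✗
(1,4)N 3/5 ✗
(1,5)S 1/3 ✗
(2,1)N 0/2 ✗
(2,2)S 1/4 ✗
(2,3)N 2/5 ✗
(2,4)S 2/6 ✗
(2,5)N 1/4 ✗
(3,2)S 3/6 ✗
(3,5)S 2/4 ✗
(4,1)N 0/2 ✗
(4,2)S 2/3 ✓
(4,3)S 3/3 ✓
(4,4)S 2/3 ✓
(4,5)N 0/2 ✗
Unsatisfied: (1,3), (1,4), (1,5), (2,1), (2,2), (2,3), (2,4), (2,5), (3,2), (3,5), (4,1), (4,5) — 12 in total.

12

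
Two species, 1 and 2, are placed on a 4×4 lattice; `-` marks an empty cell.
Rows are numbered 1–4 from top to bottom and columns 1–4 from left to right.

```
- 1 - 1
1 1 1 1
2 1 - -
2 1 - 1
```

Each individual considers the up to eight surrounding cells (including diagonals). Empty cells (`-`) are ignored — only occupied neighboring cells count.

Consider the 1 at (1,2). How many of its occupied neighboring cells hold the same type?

Occupied neighbors of (1,2): (2,1)=1, (2,2)=1, (2,3)=1.
Same type (1): 3 of 3.

3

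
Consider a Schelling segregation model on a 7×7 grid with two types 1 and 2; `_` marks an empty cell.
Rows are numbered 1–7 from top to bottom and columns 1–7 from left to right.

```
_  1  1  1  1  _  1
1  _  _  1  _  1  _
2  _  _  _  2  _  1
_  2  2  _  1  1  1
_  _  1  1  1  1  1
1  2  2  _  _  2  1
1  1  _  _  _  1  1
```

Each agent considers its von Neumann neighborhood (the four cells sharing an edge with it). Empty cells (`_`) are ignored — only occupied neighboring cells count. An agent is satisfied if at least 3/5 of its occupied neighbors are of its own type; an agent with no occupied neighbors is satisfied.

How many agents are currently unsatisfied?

11

(1,2)1 1/1 satisfied
(1,3)1 2/2 satisfied
(1,4)1 3/3 satisfied
(1,5)1 1/1 satisfied
(1,7)1 0/0 satisfied
(2,1)1 0/1 not
(2,4)1 1/1 satisfied
(2,6)1 0/0 satisfied
(3,1)2 0/1 not
(3,5)2 0/1 not
(3,7)1 1/1 satisfied
(4,2)2 1/1 satisfied
(4,3)2 1/2 not
(4,5)1 2/3 satisfied
(4,6)1 3/3 satisfied
(4,7)1 3/3 satisfied
(5,3)1 1/3 not
(5,4)1 2/2 satisfied
(5,5)1 3/3 satisfied
(5,6)1 3/4 satisfied
(5,7)1 3/3 satisfied
(6,1)1 1/2 not
(6,2)2 1/3 not
(6,3)2 1/2 not
(6,6)2 0/3 not
(6,7)1 2/3 satisfied
(7,1)1 2/2 satisfied
(7,2)1 1/2 not
(7,6)1 1/2 not
(7,7)1 2/2 satisfied
Unsatisfied: (2,1), (3,1), (3,5), (4,3), (5,3), (6,1), (6,2), (6,3), (6,6), (7,2), (7,6) — 11 in total.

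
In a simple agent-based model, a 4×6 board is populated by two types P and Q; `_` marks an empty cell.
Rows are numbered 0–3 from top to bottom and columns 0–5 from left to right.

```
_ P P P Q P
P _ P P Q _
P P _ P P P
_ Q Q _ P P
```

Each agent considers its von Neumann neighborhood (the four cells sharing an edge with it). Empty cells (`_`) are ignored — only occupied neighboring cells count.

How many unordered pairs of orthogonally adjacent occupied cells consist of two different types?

5

Scan each occupied cell's neighbors to the right and below so each pair is counted once.
From row 0: 2 unlike of 7 pairs (running 2/7).
From row 1: 2 unlike of 5 pairs (running 4/12).
From row 2: 1 unlike of 6 pairs (running 5/18).
From row 3: 0 unlike of 2 pairs (running 5/20).
Total adjacent occupied pairs: 20; unlike-type pairs: 5.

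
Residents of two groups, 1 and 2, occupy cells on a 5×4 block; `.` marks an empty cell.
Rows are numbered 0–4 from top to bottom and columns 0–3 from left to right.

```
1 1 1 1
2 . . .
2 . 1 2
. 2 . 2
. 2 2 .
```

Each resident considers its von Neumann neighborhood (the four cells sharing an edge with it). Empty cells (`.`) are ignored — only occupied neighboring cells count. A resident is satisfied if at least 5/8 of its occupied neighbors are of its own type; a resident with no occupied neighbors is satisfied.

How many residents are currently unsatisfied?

4

Row 0: (0,0)1 1/2 unhappy · (0,1)1 2/2 ok · (0,2)1 2/2 ok · (0,3)1 1/1 ok
Row 1: (1,0)2 1/2 unhappy
Row 2: (2,0)2 1/1 ok · (2,2)1 0/1 unhappy · (2,3)2 1/2 unhappy
Row 3: (3,1)2 1/1 ok · (3,3)2 1/1 ok
Row 4: (4,1)2 2/2 ok · (4,2)2 1/1 ok
Unsatisfied: (0,0), (1,0), (2,2), (2,3) — 4 in total.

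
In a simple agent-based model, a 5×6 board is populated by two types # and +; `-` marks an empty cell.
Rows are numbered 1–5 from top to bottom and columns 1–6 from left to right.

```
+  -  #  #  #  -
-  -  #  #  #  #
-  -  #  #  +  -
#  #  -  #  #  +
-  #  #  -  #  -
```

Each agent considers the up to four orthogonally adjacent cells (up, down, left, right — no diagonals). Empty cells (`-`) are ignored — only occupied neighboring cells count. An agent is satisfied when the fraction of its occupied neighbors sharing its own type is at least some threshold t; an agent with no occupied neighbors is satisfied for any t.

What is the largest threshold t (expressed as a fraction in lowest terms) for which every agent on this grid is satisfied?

Row 1: (1,1)+ — no occupied neighbors · (1,3)# 2/2 · (1,4)# 3/3 · (1,5)# 2/2
Row 2: (2,3)# 3/3 · (2,4)# 4/4 · (2,5)# 3/4 · (2,6)# 1/1
Row 3: (3,3)# 2/2 · (3,4)# 3/4 · (3,5)+ 0/3
Row 4: (4,1)# 1/1 · (4,2)# 2/2 · (4,4)# 2/2 · (4,5)# 2/4 · (4,6)+ 0/1
Row 5: (5,2)# 2/2 · (5,3)# 1/1 · (5,5)# 1/1
The smallest same-type fraction is 0/3 at (3,5), which reduces to 0/1. Any threshold above that leaves this agent unsatisfied.

0/1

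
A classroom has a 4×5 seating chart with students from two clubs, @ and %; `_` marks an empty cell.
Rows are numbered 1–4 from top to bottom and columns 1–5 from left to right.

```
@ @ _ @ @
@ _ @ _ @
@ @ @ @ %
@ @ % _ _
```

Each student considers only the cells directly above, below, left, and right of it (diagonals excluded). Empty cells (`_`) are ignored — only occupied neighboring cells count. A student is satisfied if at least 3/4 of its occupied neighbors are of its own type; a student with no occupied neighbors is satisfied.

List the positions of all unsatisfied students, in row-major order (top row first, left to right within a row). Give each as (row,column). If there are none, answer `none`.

Row 1: (1,1)@ 2/2 ✓ · (1,2)@ 1/1 ✓ · (1,4)@ 1/1 ✓ · (1,5)@ 2/2 ✓
Row 2: (2,1)@ 2/2 ✓ · (2,3)@ 1/1 ✓ · (2,5)@ 1/2 ✗
Row 3: (3,1)@ 3/3 ✓ · (3,2)@ 3/3 ✓ · (3,3)@ 3/4 ✓ · (3,4)@ 1/2 ✗ · (3,5)% 0/2 ✗
Row 4: (4,1)@ 2/2 ✓ · (4,2)@ 2/3 ✗ · (4,3)% 0/2 ✗

(2,5), (3,4), (3,5), (4,2), (4,3)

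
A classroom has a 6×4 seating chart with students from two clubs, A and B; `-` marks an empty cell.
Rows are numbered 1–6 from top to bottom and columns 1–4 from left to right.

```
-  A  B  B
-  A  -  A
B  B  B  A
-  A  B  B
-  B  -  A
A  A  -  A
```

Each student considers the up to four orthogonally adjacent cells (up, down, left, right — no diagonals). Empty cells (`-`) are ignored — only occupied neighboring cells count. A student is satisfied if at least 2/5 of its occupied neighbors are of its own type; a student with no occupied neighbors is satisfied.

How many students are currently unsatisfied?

4

Row 1: (1,2)A 1/2 ok · (1,3)B 1/2 ok · (1,4)B 1/2 ok
Row 2: (2,2)A 1/2 ok · (2,4)A 1/2 ok
Row 3: (3,1)B 1/1 ok · (3,2)B 2/4 ok · (3,3)B 2/3 ok · (3,4)A 1/3 unhappy
Row 4: (4,2)A 0/3 unhappy · (4,3)B 2/3 ok · (4,4)B 1/3 unhappy
Row 5: (5,2)B 0/2 unhappy · (5,4)A 1/2 ok
Row 6: (6,1)A 1/1 ok · (6,2)A 1/2 ok · (6,4)A 1/1 ok
Unsatisfied: (3,4), (4,2), (4,4), (5,2) — 4 in total.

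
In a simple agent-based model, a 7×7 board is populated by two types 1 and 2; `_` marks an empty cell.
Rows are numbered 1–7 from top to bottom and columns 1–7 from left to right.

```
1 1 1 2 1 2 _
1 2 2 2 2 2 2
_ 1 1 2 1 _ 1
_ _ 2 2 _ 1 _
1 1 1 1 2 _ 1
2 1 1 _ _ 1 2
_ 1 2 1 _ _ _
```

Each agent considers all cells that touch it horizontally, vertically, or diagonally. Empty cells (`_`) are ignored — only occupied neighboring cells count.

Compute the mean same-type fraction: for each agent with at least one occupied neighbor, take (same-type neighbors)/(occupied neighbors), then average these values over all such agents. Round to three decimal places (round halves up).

0.458

(1,1)1 2/3
(1,2)1 3/5
(1,3)1 1/5
(1,4)2 3/5
(1,5)1 0/5
(1,6)2 3/4
(2,1)1 3/4
(2,2)2 1/7
(2,3)2 4/8
(2,4)2 4/8
(2,5)2 5/7
(2,6)2 3/6
(2,7)2 2/3
(3,2)1 2/5
(3,3)1 1/7
(3,4)2 5/7
(3,5)1 1/6
(3,7)1 1/3
(4,3)2 2/7
(4,4)2 3/7
(4,6)1 3/4
(5,1)1 2/3
(5,2)1 4/6
(5,3)1 4/6
(5,4)1 2/5
(5,5)2 1/4
(5,7)1 2/3
(6,1)2 0/4
(6,2)1 5/7
(6,3)1 6/7
(6,6)1 1/3
(6,7)2 0/2
(7,2)1 2/4
(7,3)2 0/4
(7,4)1 1/2
Sum over 35 agents: 2/3 + 3/5 + 1/5 + 3/5 + 0/5 + 3/4 + 3/4 + 1/7 + 4/8 + 4/8 + 5/7 + 3/6 + 2/3 + 2/5 + 1/7 + 5/7 + 1/6 + 1/3 + 2/7 + 3/7 + 3/4 + 2/3 + 4/6 + 4/6 + 2/5 + 1/4 + 2/3 + 0/4 + 5/7 + 6/7 + 1/3 + 0/2 + 2/4 + 0/4 + 1/2 = 481/30; mean = 481/30 ÷ 35 = 481/1050 = 0.458095… → 0.458.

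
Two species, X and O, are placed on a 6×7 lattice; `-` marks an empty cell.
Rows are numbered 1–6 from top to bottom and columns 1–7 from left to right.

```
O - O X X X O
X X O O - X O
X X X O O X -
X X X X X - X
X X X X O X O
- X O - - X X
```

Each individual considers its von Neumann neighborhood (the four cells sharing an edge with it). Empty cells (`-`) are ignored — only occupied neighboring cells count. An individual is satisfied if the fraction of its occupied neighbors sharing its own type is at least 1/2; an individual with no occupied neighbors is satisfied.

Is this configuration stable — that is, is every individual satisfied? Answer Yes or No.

No

(1,1)O 0/1 not
(1,3)O 1/2 satisfied
(1,4)X 1/3 not
(1,5)X 2/2 satisfied
(1,6)X 2/3 satisfied
(1,7)O 1/2 satisfied
(2,1)X 2/3 satisfied
(2,2)X 2/3 satisfied
(2,3)O 2/4 satisfied
(2,4)O 2/3 satisfied
(2,6)X 2/3 satisfied
(2,7)O 1/2 satisfied
(3,1)X 3/3 satisfied
(3,2)X 4/4 satisfied
(3,3)X 2/4 satisfied
(3,4)O 2/4 satisfied
(3,5)O 1/3 not
(3,6)X 1/2 satisfied
(4,1)X 3/3 satisfied
(4,2)X 4/4 satisfied
(4,3)X 4/4 satisfied
(4,4)X 3/4 satisfied
(4,5)X 1/3 not
(4,7)X 0/1 not
(5,1)X 2/2 satisfied
(5,2)X 4/4 satisfied
(5,3)X 3/4 satisfied
(5,4)X 2/3 satisfied
(5,5)O 0/3 not
(5,6)X 1/3 not
(5,7)O 0/3 not
(6,2)X 1/2 satisfied
(6,3)O 0/2 not
(6,6)X 2/2 satisfied
(6,7)X 1/2 satisfied
For instance (1,1) has only 0/1 same-type neighbors, below 1/2.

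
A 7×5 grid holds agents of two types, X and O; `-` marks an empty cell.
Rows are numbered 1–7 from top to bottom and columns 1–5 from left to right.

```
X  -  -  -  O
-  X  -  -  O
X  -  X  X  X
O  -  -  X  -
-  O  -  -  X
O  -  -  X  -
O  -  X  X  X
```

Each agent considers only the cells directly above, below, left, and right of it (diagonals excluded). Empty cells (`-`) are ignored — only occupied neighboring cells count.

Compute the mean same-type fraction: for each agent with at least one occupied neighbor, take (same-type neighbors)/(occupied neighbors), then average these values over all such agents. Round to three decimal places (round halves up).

0.786

(1,1)X — no occupied neighbors
(1,5)O 1/1
(2,2)X — no occupied neighbors
(2,5)O 1/2
(3,1)X 0/1
(3,3)X 1/1
(3,4)X 3/3
(3,5)X 1/2
(4,1)O 0/1
(4,4)X 1/1
(5,2)O — no occupied neighbors
(5,5)X — no occupied neighbors
(6,1)O 1/1
(6,4)X 1/1
(7,1)O 1/1
(7,3)X 1/1
(7,4)X 3/3
(7,5)X 1/1
Sum over 14 agents: 1/1 + 1/2 + 0/1 + 1/1 + 3/3 + 1/2 + 0/1 + 1/1 + 1/1 + 1/1 + 1/1 + 1/1 + 3/3 + 1/1 = 11; mean = 11 ÷ 14 = 11/14 = 0.785714… → 0.786.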